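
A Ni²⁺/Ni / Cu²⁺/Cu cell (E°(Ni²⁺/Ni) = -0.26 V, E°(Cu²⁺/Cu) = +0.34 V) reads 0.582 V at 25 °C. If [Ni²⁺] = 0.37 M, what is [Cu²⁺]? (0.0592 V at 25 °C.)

From the Nernst equation, log Q = n(E° − E)/0.0592 = 2(0.60 − 0.582)/0.0592 = 0.608, so Q = 4.06.
With Q = [Ni²⁺]/[Cu²⁺] and the known concentrations, [Cu²⁺] in the denominator gives [Cu²⁺] = 0.091 M.

0.091 M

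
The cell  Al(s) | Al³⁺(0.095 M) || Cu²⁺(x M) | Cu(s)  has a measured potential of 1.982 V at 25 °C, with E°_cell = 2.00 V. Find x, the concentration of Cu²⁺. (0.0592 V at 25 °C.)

From the Nernst equation, log Q = n(E° − E)/0.0592 = 6(2.00 − 1.982)/0.0592 = 1.824, so Q = 66.7.
With Q = [Al³⁺]^2/[Cu²⁺]^3 and the known concentrations, [Cu²⁺]^3 in the denominator gives [Cu²⁺] = 0.051 M.

0.051 M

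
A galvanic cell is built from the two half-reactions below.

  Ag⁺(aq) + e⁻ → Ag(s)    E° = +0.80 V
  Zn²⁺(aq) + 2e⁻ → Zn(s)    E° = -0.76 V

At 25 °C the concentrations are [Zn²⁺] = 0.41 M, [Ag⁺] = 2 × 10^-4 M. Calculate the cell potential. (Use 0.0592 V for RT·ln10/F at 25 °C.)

1.35 V

The Ag⁺/Ag couple has the higher reduction potential and acts as the cathode, so E°_cell = +0.80 − (-0.76) = 1.56 V.
Balancing electrons gives n = 2; the reaction quotient is Q = [Zn²⁺]/[Ag⁺]^2 = 1.02 × 10^7.
At 25 °C, E = E° − (0.0592/n) log Q = 1.56 − (0.0592/2)(7.011) = 1.560 − 0.208 = 1.352 V.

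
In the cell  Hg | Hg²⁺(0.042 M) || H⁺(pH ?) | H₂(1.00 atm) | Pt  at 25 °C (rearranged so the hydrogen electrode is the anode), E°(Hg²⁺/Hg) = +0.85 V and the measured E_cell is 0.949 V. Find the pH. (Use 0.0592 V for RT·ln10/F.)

E°_cell = 0.85 V and n = 2.
log Q = n(E° − E)/0.0592 = 2×(0.85 − 0.949)/0.0592 = -3.345.
With Q = [H⁺]^2 / ([Hg²⁺]·P(H₂)), solving for [H⁺] gives log[H⁺] = -2.361, so pH = 2.36.

pH = 2.36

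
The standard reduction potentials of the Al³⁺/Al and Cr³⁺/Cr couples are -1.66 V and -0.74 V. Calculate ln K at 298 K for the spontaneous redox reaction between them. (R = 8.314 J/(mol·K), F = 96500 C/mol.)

E°_cell = -0.74 − (-1.66) = 0.92 V, with n = 3 electrons transferred.
At equilibrium E = 0, so the Nernst equation gives ln K = nFE°/RT = (3)(96500)(0.92)/((8.314)(298)) = 107.50.

ln K = 107.5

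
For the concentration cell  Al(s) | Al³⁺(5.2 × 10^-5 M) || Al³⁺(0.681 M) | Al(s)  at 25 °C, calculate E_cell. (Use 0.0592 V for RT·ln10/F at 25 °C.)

0.081 V

Both half-cells are Al³⁺/Al, so E°_cell = 0. The concentrated side is the cathode; the cell reaction moves Al³⁺ from high to low concentration with n = 3.
Q = [Al³⁺]_dilute/[Al³⁺]_conc = 5.2 × 10^-5/0.681 = 7.64 × 10^-5.
E = 0 − (0.0592/3) log Q = −(0.0592/3)(-4.117) = 0.0812 V.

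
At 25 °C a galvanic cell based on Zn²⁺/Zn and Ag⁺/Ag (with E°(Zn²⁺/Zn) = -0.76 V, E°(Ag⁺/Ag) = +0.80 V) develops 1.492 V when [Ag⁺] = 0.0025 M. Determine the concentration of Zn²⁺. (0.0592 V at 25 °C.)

From the Nernst equation, log Q = n(E° − E)/0.0592 = 2(1.56 − 1.492)/0.0592 = 2.297, so Q = 198.
With Q = [Zn²⁺]/[Ag⁺]^2 and the known concentrations, [Zn²⁺] in the numerator gives [Zn²⁺] = 0.0012 M.

0.0012 M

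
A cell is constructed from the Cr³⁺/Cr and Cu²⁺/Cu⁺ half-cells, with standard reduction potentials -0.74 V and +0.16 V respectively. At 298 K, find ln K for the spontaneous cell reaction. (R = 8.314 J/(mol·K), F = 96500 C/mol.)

ln K = 105.2

E°_cell = +0.16 − (-0.74) = 0.90 V, with n = 3 electrons transferred.
At equilibrium E = 0, so the Nernst equation gives ln K = nFE°/RT = (3)(96500)(0.90)/((8.314)(298)) = 105.16.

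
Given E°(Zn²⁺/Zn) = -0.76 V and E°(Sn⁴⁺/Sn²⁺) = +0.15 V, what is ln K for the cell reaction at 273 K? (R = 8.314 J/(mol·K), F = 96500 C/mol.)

E°_cell = +0.15 − (-0.76) = 0.91 V, with n = 2 electrons transferred.
At equilibrium E = 0, so the Nernst equation gives ln K = nFE°/RT = (2)(96500)(0.91)/((8.314)(273)) = 77.38.

ln K = 77.4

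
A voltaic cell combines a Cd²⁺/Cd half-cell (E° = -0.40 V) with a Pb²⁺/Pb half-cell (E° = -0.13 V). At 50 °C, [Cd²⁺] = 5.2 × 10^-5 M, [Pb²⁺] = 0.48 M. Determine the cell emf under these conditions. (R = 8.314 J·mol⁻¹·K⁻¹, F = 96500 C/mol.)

The Pb²⁺/Pb couple has the higher reduction potential and acts as the cathode, so E°_cell = -0.13 − (-0.40) = 0.27 V.
Balancing electrons gives n = 2; the reaction quotient is Q = [Cd²⁺]/[Pb²⁺] = 1.08 × 10^-4.
E = E° − (RT/nF) ln Q = 0.27 − (8.314×323)/(2×96500) × (-9.130) = 0.270 + 0.127 = 0.397 V.

0.397 V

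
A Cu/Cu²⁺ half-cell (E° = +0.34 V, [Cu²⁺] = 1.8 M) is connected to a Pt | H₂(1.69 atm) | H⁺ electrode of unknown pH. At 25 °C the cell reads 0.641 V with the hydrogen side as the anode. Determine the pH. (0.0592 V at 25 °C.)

pH = 4.84

E°_cell = 0.34 V and n = 2.
log Q = n(E° − E)/0.0592 = 2×(0.34 − 0.641)/0.0592 = -10.169.
With Q = [H⁺]^2 / ([Cu²⁺]·P(H₂)), solving for [H⁺] gives log[H⁺] = -4.843, so pH = 4.84.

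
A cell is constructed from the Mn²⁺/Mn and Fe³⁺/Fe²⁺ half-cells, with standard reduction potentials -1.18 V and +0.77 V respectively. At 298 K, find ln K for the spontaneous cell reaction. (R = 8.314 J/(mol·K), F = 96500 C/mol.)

E°_cell = +0.77 − (-1.18) = 1.95 V, with n = 2 electrons transferred.
At equilibrium E = 0, so the Nernst equation gives ln K = nFE°/RT = (2)(96500)(1.95)/((8.314)(298)) = 151.90.

ln K = 151.9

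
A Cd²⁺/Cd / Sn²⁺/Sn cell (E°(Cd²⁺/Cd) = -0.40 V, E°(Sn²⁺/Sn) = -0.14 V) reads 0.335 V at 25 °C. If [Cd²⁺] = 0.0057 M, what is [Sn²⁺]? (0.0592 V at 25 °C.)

1.9 M

From the Nernst equation, log Q = n(E° − E)/0.0592 = 2(0.26 − 0.335)/0.0592 = -2.534, so Q = 0.00293.
With Q = [Cd²⁺]/[Sn²⁺] and the known concentrations, [Sn²⁺] in the denominator gives [Sn²⁺] = 1.9 M.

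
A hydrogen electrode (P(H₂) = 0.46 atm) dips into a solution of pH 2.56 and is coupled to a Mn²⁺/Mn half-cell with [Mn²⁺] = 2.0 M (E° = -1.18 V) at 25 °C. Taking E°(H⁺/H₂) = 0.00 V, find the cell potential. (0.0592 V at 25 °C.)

The hydrogen couple is the cathode, so E°_cell = 1.18 V; n = 2.
[H⁺] = 10^(−2.56) = 0.0028 M, and Q = [Mn²⁺]·P(H₂) / [H⁺]^2 = 1.21 × 10^5.
E = E° − (0.0592/2) log Q = 1.18 − (0.0592/2)(5.084) = 1.030 V.

1.03 V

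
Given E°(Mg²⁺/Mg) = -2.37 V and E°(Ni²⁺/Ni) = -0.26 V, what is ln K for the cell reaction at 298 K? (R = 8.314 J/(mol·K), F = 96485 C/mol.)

E°_cell = -0.26 − (-2.37) = 2.11 V, with n = 2 electrons transferred.
At equilibrium E = 0, so the Nernst equation gives ln K = nFE°/RT = (2)(96485)(2.11)/((8.314)(298)) = 164.34.

ln K = 164.3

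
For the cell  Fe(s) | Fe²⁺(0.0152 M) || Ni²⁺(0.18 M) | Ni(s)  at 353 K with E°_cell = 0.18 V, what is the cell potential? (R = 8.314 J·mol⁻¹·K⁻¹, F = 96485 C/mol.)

0.218 V

Balancing electrons gives n = 2; the reaction quotient is Q = [Fe²⁺]/[Ni²⁺] = 0.0844.
E = E° − (RT/nF) ln Q = 0.18 − (8.314×353)/(2×96485) × (-2.472) = 0.180 + 0.038 = 0.218 V.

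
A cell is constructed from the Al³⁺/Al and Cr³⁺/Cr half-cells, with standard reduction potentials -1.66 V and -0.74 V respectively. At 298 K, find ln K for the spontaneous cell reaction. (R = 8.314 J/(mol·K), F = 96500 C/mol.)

E°_cell = -0.74 − (-1.66) = 0.92 V, with n = 3 electrons transferred.
At equilibrium E = 0, so the Nernst equation gives ln K = nFE°/RT = (3)(96500)(0.92)/((8.314)(298)) = 107.50.

ln K = 107.5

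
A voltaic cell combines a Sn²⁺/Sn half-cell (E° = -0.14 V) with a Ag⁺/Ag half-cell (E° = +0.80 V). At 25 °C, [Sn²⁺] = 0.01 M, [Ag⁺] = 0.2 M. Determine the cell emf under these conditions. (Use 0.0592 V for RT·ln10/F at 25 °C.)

0.958 V

The Ag⁺/Ag couple has the higher reduction potential and acts as the cathode, so E°_cell = +0.80 − (-0.14) = 0.94 V.
Balancing electrons gives n = 2; the reaction quotient is Q = [Sn²⁺]/[Ag⁺]^2 = 0.250.
At 25 °C, E = E° − (0.0592/n) log Q = 0.94 − (0.0592/2)(-0.602) = 0.940 + 0.018 = 0.958 V.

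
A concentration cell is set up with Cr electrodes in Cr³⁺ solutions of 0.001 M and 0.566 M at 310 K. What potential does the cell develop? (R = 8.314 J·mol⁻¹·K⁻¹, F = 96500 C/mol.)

Both half-cells are Cr³⁺/Cr, so E°_cell = 0. The concentrated side is the cathode; the cell reaction moves Cr³⁺ from high to low concentration with n = 3.
Q = [Cr³⁺]_dilute/[Cr³⁺]_conc = 0.001/0.566 = 0.00177.
E = 0 − (RT/nF) ln Q = −((8.314×310)/(3×96500))(-6.339) = 0.0564 V.

0.056 V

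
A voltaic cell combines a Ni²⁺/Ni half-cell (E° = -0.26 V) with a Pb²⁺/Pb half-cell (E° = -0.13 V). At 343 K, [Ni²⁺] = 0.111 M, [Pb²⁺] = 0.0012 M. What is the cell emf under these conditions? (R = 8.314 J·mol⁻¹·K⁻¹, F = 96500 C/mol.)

0.063 V

The Pb²⁺/Pb couple has the higher reduction potential and acts as the cathode, so E°_cell = -0.13 − (-0.26) = 0.13 V.
Balancing electrons gives n = 2; the reaction quotient is Q = [Ni²⁺]/[Pb²⁺] = 92.5.
E = E° − (RT/nF) ln Q = 0.13 − (8.314×343)/(2×96500) × (4.527) = 0.130 − 0.067 = 0.063 V.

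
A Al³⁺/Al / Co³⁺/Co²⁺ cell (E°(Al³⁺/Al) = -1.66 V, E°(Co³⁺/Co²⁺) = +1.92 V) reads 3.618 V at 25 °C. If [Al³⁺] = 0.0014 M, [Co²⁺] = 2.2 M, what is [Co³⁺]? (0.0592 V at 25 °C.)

From the Nernst equation, log Q = n(E° − E)/0.0592 = 3(3.58 − 3.618)/0.0592 = -1.926, so Q = 0.0119.
With Q = [Al³⁺]·[Co²⁺]^3/[Co³⁺]^3 and the known concentrations, [Co³⁺]^3 in the denominator gives [Co³⁺] = 1.1 M.

1.1 M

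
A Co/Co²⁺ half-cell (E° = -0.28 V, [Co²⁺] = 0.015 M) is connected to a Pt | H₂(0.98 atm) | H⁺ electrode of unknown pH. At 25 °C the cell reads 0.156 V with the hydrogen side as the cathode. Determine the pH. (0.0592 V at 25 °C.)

pH = 3.01

E°_cell = 0.28 V and n = 2.
log Q = n(E° − E)/0.0592 = 2×(0.28 − 0.156)/0.0592 = 4.189.
With Q = [Co²⁺]·P(H₂) / [H⁺]^2, solving for [H⁺] gives log[H⁺] = -3.011, so pH = 3.01.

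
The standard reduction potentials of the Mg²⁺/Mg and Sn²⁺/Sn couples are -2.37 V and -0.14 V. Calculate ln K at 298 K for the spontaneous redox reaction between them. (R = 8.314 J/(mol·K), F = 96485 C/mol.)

ln K = 173.7

E°_cell = -0.14 − (-2.37) = 2.23 V, with n = 2 electrons transferred.
At equilibrium E = 0, so the Nernst equation gives ln K = nFE°/RT = (2)(96485)(2.23)/((8.314)(298)) = 173.69.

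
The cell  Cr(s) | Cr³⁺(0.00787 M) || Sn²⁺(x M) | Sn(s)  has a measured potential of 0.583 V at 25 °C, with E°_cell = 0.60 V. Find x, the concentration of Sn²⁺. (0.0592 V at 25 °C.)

0.011 M

From the Nernst equation, log Q = n(E° − E)/0.0592 = 6(0.60 − 0.583)/0.0592 = 1.723, so Q = 52.8.
With Q = [Cr³⁺]^2/[Sn²⁺]^3 and the known concentrations, [Sn²⁺]^3 in the denominator gives [Sn²⁺] = 0.011 M.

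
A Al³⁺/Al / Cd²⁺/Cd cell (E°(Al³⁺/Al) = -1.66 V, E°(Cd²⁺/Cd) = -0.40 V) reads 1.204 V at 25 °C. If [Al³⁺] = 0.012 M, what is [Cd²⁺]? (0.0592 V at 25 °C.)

6.7 × 10^-4 M

From the Nernst equation, log Q = n(E° − E)/0.0592 = 6(1.26 − 1.204)/0.0592 = 5.676, so Q = 4.74 × 10^5.
With Q = [Al³⁺]^2/[Cd²⁺]^3 and the known concentrations, [Cd²⁺]^3 in the denominator gives [Cd²⁺] = 6.7 × 10^-4 M.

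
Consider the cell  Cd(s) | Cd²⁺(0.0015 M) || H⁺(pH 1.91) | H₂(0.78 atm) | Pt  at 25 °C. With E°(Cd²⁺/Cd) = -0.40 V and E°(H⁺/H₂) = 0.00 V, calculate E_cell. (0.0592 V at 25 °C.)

0.37 V

The hydrogen couple is the cathode, so E°_cell = 0.40 V; n = 2.
[H⁺] = 10^(−1.91) = 0.012 M, and Q = [Cd²⁺]·P(H₂) / [H⁺]^2 = 7.73.
E = E° − (0.0592/2) log Q = 0.40 − (0.0592/2)(0.888) = 0.374 V.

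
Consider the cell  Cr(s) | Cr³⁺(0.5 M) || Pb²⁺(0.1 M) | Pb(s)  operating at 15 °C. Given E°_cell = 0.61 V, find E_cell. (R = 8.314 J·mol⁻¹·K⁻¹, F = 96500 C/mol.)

Balancing electrons gives n = 6; the reaction quotient is Q = [Cr³⁺]^2/[Pb²⁺]^3 = 250.
E = E° − (RT/nF) ln Q = 0.61 − (8.314×288)/(6×96500) × (5.521) = 0.610 − 0.023 = 0.587 V.

0.587 V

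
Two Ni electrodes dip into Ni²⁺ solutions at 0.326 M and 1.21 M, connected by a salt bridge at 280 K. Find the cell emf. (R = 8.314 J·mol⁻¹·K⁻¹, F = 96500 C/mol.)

Both half-cells are Ni²⁺/Ni, so E°_cell = 0. The concentrated side is the cathode; the cell reaction moves Ni²⁺ from high to low concentration with n = 2.
Q = [Ni²⁺]_dilute/[Ni²⁺]_conc = 0.326/1.21 = 0.269.
E = 0 − (RT/nF) ln Q = −((8.314×280)/(2×96500))(-1.311) = 0.0158 V.

0.016 V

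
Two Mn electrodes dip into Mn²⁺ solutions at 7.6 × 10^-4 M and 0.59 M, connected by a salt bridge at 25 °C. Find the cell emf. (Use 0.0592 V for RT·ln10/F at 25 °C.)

0.086 V

Both half-cells are Mn²⁺/Mn, so E°_cell = 0. The concentrated side is the cathode; the cell reaction moves Mn²⁺ from high to low concentration with n = 2.
Q = [Mn²⁺]_dilute/[Mn²⁺]_conc = 7.6 × 10^-4/0.59 = 0.00129.
E = 0 − (0.0592/2) log Q = −(0.0592/2)(-2.890) = 0.0855 V.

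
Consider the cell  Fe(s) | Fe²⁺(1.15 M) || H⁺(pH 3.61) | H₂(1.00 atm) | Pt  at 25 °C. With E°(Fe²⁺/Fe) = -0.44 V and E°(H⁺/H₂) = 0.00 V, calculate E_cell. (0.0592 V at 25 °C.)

The hydrogen couple is the cathode, so E°_cell = 0.44 V; n = 2.
[H⁺] = 10^(−3.61) = 2.5 × 10^-4 M, and Q = [Fe²⁺]·P(H₂) / [H⁺]^2 = 1.91 × 10^7.
E = E° − (0.0592/2) log Q = 0.44 − (0.0592/2)(7.281) = 0.224 V.

0.22 V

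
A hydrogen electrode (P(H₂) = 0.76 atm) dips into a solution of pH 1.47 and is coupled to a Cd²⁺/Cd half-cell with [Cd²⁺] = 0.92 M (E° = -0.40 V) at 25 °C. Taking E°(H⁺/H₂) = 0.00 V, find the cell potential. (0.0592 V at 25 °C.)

The hydrogen couple is the cathode, so E°_cell = 0.40 V; n = 2.
[H⁺] = 10^(−1.47) = 0.034 M, and Q = [Cd²⁺]·P(H₂) / [H⁺]^2 = 609.
E = E° − (0.0592/2) log Q = 0.40 − (0.0592/2)(2.785) = 0.318 V.

0.32 V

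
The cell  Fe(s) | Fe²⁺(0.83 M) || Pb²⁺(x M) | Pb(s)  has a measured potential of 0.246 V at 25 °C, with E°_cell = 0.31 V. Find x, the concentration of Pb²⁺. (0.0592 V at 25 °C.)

From the Nernst equation, log Q = n(E° − E)/0.0592 = 2(0.31 − 0.246)/0.0592 = 2.162, so Q = 145.
With Q = [Fe²⁺]/[Pb²⁺] and the known concentrations, [Pb²⁺] in the denominator gives [Pb²⁺] = 0.0057 M.

0.0057 M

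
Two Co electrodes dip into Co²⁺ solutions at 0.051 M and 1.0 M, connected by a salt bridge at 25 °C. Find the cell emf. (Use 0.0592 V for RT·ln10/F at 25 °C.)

Both half-cells are Co²⁺/Co, so E°_cell = 0. The concentrated side is the cathode; the cell reaction moves Co²⁺ from high to low concentration with n = 2.
Q = [Co²⁺]_dilute/[Co²⁺]_conc = 0.051/1.0 = 0.0510.
E = 0 − (0.0592/2) log Q = −(0.0592/2)(-1.292) = 0.0382 V.

0.038 V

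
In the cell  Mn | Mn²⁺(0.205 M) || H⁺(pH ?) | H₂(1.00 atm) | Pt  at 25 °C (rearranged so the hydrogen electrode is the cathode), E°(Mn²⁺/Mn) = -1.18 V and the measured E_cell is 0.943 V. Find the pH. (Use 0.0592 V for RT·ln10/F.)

pH = 4.35

E°_cell = 1.18 V and n = 2.
log Q = n(E° − E)/0.0592 = 2×(1.18 − 0.943)/0.0592 = 8.007.
With Q = [Mn²⁺]·P(H₂) / [H⁺]^2, solving for [H⁺] gives log[H⁺] = -4.348, so pH = 4.35.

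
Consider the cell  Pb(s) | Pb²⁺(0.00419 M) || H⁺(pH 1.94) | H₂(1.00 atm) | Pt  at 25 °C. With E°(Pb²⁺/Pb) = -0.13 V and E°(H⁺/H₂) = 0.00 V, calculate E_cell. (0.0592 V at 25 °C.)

0.086 V

The hydrogen couple is the cathode, so E°_cell = 0.13 V; n = 2.
[H⁺] = 10^(−1.94) = 0.011 M, and Q = [Pb²⁺]·P(H₂) / [H⁺]^2 = 31.8.
E = E° − (0.0592/2) log Q = 0.13 − (0.0592/2)(1.502) = 0.086 V.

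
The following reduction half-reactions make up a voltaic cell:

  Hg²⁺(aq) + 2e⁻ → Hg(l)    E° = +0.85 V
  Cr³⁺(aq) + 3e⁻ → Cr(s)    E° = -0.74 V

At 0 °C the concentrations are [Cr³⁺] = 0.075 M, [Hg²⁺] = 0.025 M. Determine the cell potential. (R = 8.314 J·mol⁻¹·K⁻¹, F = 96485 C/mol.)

1.57 V

The Hg²⁺/Hg couple has the higher reduction potential and acts as the cathode, so E°_cell = +0.85 − (-0.74) = 1.59 V.
Balancing electrons gives n = 6; the reaction quotient is Q = [Cr³⁺]^2/[Hg²⁺]^3 = 360.
E = E° − (RT/nF) ln Q = 1.59 − (8.314×273)/(6×96485) × (5.886) = 1.590 − 0.023 = 1.567 V.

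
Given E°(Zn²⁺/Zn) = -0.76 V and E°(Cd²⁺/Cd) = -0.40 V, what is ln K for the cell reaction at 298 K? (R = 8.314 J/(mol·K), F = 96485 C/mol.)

E°_cell = -0.40 − (-0.76) = 0.36 V, with n = 2 electrons transferred.
At equilibrium E = 0, so the Nernst equation gives ln K = nFE°/RT = (2)(96485)(0.36)/((8.314)(298)) = 28.04.

ln K = 28.0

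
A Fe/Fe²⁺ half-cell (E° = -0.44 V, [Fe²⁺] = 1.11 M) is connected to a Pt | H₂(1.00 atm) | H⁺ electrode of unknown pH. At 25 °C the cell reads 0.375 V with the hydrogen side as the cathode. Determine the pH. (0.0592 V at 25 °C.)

E°_cell = 0.44 V and n = 2.
log Q = n(E° − E)/0.0592 = 2×(0.44 − 0.375)/0.0592 = 2.196.
With Q = [Fe²⁺]·P(H₂) / [H⁺]^2, solving for [H⁺] gives log[H⁺] = -1.075, so pH = 1.08.

pH = 1.08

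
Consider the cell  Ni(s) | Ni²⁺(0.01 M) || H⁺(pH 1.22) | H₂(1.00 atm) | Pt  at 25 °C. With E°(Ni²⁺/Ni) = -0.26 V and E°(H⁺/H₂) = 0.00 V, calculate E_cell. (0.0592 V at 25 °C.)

0.25 V

The hydrogen couple is the cathode, so E°_cell = 0.26 V; n = 2.
[H⁺] = 10^(−1.22) = 0.060 M, and Q = [Ni²⁺]·P(H₂) / [H⁺]^2 = 2.75.
E = E° − (0.0592/2) log Q = 0.26 − (0.0592/2)(0.440) = 0.247 V.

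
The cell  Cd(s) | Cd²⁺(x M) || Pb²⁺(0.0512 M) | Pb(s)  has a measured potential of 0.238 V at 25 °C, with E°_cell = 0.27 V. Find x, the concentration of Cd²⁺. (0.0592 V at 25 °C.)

0.62 M

From the Nernst equation, log Q = n(E° − E)/0.0592 = 2(0.27 − 0.238)/0.0592 = 1.081, so Q = 12.1.
With Q = [Cd²⁺]/[Pb²⁺] and the known concentrations, [Cd²⁺] in the numerator gives [Cd²⁺] = 0.62 M.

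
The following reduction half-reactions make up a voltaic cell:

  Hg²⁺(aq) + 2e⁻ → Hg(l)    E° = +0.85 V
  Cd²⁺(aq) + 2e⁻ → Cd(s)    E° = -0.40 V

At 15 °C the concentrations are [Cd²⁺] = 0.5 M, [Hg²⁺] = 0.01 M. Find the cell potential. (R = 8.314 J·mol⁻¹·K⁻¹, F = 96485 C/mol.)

The Hg²⁺/Hg couple has the higher reduction potential and acts as the cathode, so E°_cell = +0.85 − (-0.40) = 1.25 V.
Balancing electrons gives n = 2; the reaction quotient is Q = [Cd²⁺]/[Hg²⁺] = 50.0.
E = E° − (RT/nF) ln Q = 1.25 − (8.314×288)/(2×96485) × (3.912) = 1.250 − 0.049 = 1.201 V.

1.20 V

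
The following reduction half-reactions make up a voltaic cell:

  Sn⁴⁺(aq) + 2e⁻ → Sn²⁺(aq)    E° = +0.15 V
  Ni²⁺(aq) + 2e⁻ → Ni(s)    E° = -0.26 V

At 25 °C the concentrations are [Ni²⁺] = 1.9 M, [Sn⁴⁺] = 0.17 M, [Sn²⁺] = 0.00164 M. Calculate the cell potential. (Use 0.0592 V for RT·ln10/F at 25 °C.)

0.461 V

The Sn⁴⁺/Sn²⁺ couple has the higher reduction potential and acts as the cathode, so E°_cell = +0.15 − (-0.26) = 0.41 V.
Balancing electrons gives n = 2; the reaction quotient is Q = [Ni²⁺]·[Sn²⁺]/[Sn⁴⁺] = 0.0183.
At 25 °C, E = E° − (0.0592/n) log Q = 0.41 − (0.0592/2)(-1.737) = 0.410 + 0.051 = 0.461 V.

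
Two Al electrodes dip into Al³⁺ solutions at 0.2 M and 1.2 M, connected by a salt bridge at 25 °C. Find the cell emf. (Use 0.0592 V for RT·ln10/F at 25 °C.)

0.015 V

Both half-cells are Al³⁺/Al, so E°_cell = 0. The concentrated side is the cathode; the cell reaction moves Al³⁺ from high to low concentration with n = 3.
Q = [Al³⁺]_dilute/[Al³⁺]_conc = 0.2/1.2 = 0.167.
E = 0 − (0.0592/3) log Q = −(0.0592/3)(-0.778) = 0.0154 V.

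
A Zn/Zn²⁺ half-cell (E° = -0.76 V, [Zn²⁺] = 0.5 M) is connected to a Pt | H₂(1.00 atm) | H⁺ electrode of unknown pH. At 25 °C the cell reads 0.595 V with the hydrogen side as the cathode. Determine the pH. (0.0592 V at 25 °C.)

pH = 2.94

E°_cell = 0.76 V and n = 2.
log Q = n(E° − E)/0.0592 = 2×(0.76 − 0.595)/0.0592 = 5.574.
With Q = [Zn²⁺]·P(H₂) / [H⁺]^2, solving for [H⁺] gives log[H⁺] = -2.938, so pH = 2.94.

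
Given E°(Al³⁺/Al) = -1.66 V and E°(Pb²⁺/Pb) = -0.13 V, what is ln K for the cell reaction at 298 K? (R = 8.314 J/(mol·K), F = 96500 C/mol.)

E°_cell = -0.13 − (-1.66) = 1.53 V, with n = 6 electrons transferred.
At equilibrium E = 0, so the Nernst equation gives ln K = nFE°/RT = (6)(96500)(1.53)/((8.314)(298)) = 357.56.

ln K = 357.6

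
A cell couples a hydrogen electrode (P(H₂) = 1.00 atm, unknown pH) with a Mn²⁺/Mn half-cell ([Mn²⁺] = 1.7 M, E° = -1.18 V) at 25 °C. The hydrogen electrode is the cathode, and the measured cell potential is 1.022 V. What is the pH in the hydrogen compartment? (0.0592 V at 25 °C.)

E°_cell = 1.18 V and n = 2.
log Q = n(E° − E)/0.0592 = 2×(1.18 − 1.022)/0.0592 = 5.338.
With Q = [Mn²⁺]·P(H₂) / [H⁺]^2, solving for [H⁺] gives log[H⁺] = -2.554, so pH = 2.55.

pH = 2.55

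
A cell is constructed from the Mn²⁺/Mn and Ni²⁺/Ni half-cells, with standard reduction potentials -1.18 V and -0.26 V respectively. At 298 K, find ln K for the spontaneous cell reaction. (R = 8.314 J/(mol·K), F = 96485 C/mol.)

E°_cell = -0.26 − (-1.18) = 0.92 V, with n = 2 electrons transferred.
At equilibrium E = 0, so the Nernst equation gives ln K = nFE°/RT = (2)(96485)(0.92)/((8.314)(298)) = 71.66.

ln K = 71.7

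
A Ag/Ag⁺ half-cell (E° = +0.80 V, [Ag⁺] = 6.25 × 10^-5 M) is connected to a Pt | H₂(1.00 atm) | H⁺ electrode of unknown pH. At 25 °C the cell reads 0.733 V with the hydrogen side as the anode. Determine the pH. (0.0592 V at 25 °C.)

E°_cell = 0.80 V and n = 2.
log Q = n(E° − E)/0.0592 = 2×(0.80 − 0.733)/0.0592 = 2.264.
With Q = [H⁺]^2 / ([Ag⁺]^2·P(H₂)), solving for [H⁺] gives log[H⁺] = -3.072, so pH = 3.07.

pH = 3.07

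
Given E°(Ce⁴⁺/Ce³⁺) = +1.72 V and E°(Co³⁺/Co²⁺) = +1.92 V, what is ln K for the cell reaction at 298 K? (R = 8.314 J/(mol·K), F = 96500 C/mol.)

E°_cell = +1.92 − (+1.72) = 0.20 V, with n = 1 electron transferred.
At equilibrium E = 0, so the Nernst equation gives ln K = nFE°/RT = (1)(96500)(0.20)/((8.314)(298)) = 7.79.

ln K = 7.8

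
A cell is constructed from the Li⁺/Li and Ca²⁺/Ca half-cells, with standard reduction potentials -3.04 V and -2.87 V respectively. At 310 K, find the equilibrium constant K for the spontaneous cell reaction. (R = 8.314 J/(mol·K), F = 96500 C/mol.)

E°_cell = -2.87 − (-3.04) = 0.17 V, with n = 2 electrons transferred.
At equilibrium E = 0, so the Nernst equation gives ln K = nFE°/RT = (2)(96500)(0.17)/((8.314)(310)) = 12.73.
K = e^12.73 = 3.4 × 10^5.

3.4 × 10^5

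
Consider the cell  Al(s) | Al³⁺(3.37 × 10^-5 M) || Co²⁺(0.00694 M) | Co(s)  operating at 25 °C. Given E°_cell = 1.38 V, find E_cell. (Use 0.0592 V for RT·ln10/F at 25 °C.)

Balancing electrons gives n = 6; the reaction quotient is Q = [Al³⁺]^2/[Co²⁺]^3 = 0.00340.
At 25 °C, E = E° − (0.0592/n) log Q = 1.38 − (0.0592/6)(-2.469) = 1.380 + 0.024 = 1.404 V.

1.40 V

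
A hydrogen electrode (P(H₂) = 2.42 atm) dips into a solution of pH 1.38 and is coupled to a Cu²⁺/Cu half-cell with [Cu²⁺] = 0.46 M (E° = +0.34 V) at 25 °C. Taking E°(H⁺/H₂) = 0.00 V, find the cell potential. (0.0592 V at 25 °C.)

0.42 V

The Cu²⁺/Cu couple is the cathode, so E°_cell = 0.34 V; n = 2.
[H⁺] = 10^(−1.38) = 0.042 M, and Q = [H⁺]^2 / ([Cu²⁺]·P(H₂)) = 0.00156.
E = E° − (0.0592/2) log Q = 0.34 − (0.0592/2)(-2.807) = 0.423 V.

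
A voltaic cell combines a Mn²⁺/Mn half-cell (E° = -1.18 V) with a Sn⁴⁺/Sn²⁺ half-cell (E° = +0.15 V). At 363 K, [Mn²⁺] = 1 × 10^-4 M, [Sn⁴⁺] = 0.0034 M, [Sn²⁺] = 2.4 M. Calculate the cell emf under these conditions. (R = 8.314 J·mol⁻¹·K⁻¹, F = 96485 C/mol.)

The Sn⁴⁺/Sn²⁺ couple has the higher reduction potential and acts as the cathode, so E°_cell = +0.15 − (-1.18) = 1.33 V.
Balancing electrons gives n = 2; the reaction quotient is Q = [Mn²⁺]·[Sn²⁺]/[Sn⁴⁺] = 0.0706.
E = E° − (RT/nF) ln Q = 1.33 − (8.314×363)/(2×96485) × (-2.651) = 1.330 + 0.041 = 1.371 V.

1.37 V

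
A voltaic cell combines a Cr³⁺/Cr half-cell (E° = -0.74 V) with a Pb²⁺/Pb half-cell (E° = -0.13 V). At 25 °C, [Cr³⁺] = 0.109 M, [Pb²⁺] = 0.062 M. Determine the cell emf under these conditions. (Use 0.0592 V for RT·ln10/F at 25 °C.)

The Pb²⁺/Pb couple has the higher reduction potential and acts as the cathode, so E°_cell = -0.13 − (-0.74) = 0.61 V.
Balancing electrons gives n = 6; the reaction quotient is Q = [Cr³⁺]^2/[Pb²⁺]^3 = 49.9.
At 25 °C, E = E° − (0.0592/n) log Q = 0.61 − (0.0592/6)(1.698) = 0.610 − 0.017 = 0.593 V.

0.593 V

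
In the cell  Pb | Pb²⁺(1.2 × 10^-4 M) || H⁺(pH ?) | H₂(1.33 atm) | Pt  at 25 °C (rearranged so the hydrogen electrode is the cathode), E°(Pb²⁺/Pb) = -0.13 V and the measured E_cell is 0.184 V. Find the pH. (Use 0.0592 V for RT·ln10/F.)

pH = 0.99

E°_cell = 0.13 V and n = 2.
log Q = n(E° − E)/0.0592 = 2×(0.13 − 0.184)/0.0592 = -1.824.
With Q = [Pb²⁺]·P(H₂) / [H⁺]^2, solving for [H⁺] gives log[H⁺] = -0.986, so pH = 0.99.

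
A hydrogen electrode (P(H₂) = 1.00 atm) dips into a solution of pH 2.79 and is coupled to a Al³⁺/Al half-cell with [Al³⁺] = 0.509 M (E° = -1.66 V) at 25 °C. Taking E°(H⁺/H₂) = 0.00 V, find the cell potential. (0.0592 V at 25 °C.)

1.50 V

The hydrogen couple is the cathode, so E°_cell = 1.66 V; n = 6.
[H⁺] = 10^(−2.79) = 0.0016 M, and Q = [Al³⁺]^2·P(H₂)^3 / [H⁺]^6 = 1.42 × 10^16.
E = E° − (0.0592/6) log Q = 1.66 − (0.0592/6)(16.153) = 1.501 V.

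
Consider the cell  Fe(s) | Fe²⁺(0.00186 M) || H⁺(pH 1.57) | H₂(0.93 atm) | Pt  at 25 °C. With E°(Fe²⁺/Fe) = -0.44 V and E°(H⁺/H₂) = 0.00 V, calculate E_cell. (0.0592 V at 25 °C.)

The hydrogen couple is the cathode, so E°_cell = 0.44 V; n = 2.
[H⁺] = 10^(−1.57) = 0.027 M, and Q = [Fe²⁺]·P(H₂) / [H⁺]^2 = 2.39.
E = E° − (0.0592/2) log Q = 0.44 − (0.0592/2)(0.378) = 0.429 V.

0.43 V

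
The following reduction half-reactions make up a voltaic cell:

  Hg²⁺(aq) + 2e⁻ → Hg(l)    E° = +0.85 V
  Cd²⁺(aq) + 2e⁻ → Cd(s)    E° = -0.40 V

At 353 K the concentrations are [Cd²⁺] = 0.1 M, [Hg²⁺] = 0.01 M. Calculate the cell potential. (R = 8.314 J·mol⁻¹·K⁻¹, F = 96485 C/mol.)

The Hg²⁺/Hg couple has the higher reduction potential and acts as the cathode, so E°_cell = +0.85 − (-0.40) = 1.25 V.
Balancing electrons gives n = 2; the reaction quotient is Q = [Cd²⁺]/[Hg²⁺] = 10.0.
E = E° − (RT/nF) ln Q = 1.25 − (8.314×353)/(2×96485) × (2.303) = 1.250 − 0.035 = 1.215 V.

1.21 V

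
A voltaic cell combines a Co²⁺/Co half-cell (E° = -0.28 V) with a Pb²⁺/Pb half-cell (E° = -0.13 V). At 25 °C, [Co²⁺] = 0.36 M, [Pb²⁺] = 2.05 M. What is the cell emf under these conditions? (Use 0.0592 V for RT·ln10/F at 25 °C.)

The Pb²⁺/Pb couple has the higher reduction potential and acts as the cathode, so E°_cell = -0.13 − (-0.28) = 0.15 V.
Balancing electrons gives n = 2; the reaction quotient is Q = [Co²⁺]/[Pb²⁺] = 0.176.
At 25 °C, E = E° − (0.0592/n) log Q = 0.15 − (0.0592/2)(-0.755) = 0.150 + 0.022 = 0.172 V.

0.172 V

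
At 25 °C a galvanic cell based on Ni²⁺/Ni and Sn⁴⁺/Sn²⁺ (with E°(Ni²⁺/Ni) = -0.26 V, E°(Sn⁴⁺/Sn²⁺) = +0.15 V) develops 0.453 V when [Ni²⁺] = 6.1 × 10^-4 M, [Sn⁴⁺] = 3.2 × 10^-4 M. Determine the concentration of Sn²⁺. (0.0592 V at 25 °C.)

From the Nernst equation, log Q = n(E° − E)/0.0592 = 2(0.41 − 0.453)/0.0592 = -1.453, so Q = 0.0353.
With Q = [Ni²⁺]·[Sn²⁺]/[Sn⁴⁺] and the known concentrations, [Sn²⁺] in the numerator gives [Sn²⁺] = 0.018 M.

0.018 M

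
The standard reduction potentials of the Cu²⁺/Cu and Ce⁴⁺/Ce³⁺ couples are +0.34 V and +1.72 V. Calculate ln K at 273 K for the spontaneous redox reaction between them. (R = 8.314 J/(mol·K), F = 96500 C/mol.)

ln K = 117.3

E°_cell = +1.72 − (+0.34) = 1.38 V, with n = 2 electrons transferred.
At equilibrium E = 0, so the Nernst equation gives ln K = nFE°/RT = (2)(96500)(1.38)/((8.314)(273)) = 117.34.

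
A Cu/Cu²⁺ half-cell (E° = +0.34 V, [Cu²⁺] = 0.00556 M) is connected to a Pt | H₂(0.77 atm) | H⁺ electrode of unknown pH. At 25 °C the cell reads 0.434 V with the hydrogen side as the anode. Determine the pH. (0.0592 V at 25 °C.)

pH = 2.77

E°_cell = 0.34 V and n = 2.
log Q = n(E° − E)/0.0592 = 2×(0.34 − 0.434)/0.0592 = -3.176.
With Q = [H⁺]^2 / ([Cu²⁺]·P(H₂)), solving for [H⁺] gives log[H⁺] = -2.772, so pH = 2.77.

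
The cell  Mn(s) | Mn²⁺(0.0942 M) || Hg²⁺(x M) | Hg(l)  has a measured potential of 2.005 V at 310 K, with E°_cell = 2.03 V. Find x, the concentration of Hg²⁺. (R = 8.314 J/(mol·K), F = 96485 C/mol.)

From the Nernst equation, ln Q = nF(E° − E)/RT = 2×96485×(2.03 − 2.005)/(8.314×310) = 1.872, so Q = 6.50.
With Q = [Mn²⁺]/[Hg²⁺] and the known concentrations, [Hg²⁺] in the denominator gives [Hg²⁺] = 0.014 M.

0.014 M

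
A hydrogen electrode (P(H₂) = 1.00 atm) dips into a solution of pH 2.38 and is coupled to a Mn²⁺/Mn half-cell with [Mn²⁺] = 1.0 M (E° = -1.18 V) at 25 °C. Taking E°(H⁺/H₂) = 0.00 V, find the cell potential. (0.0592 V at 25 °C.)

The hydrogen couple is the cathode, so E°_cell = 1.18 V; n = 2.
[H⁺] = 10^(−2.38) = 0.0042 M, and Q = [Mn²⁺]·P(H₂) / [H⁺]^2 = 5.75 × 10^4.
E = E° − (0.0592/2) log Q = 1.18 − (0.0592/2)(4.760) = 1.039 V.

1.04 V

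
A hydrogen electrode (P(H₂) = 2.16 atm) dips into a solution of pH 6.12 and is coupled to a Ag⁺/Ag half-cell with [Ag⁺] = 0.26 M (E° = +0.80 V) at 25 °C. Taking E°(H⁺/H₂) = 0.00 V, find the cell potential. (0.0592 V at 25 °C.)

1.14 V

The Ag⁺/Ag couple is the cathode, so E°_cell = 0.80 V; n = 2.
[H⁺] = 10^(−6.12) = 7.6 × 10^-7 M, and Q = [H⁺]^2 / ([Ag⁺]^2·P(H₂)) = 3.94 × 10^-12.
E = E° − (0.0592/2) log Q = 0.80 − (0.0592/2)(-11.404) = 1.138 V.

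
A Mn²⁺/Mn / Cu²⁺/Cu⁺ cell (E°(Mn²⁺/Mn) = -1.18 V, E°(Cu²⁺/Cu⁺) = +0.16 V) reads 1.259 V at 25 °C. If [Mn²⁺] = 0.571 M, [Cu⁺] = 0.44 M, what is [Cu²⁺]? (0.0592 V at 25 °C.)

0.014 M

From the Nernst equation, log Q = n(E° − E)/0.0592 = 2(1.34 − 1.259)/0.0592 = 2.736, so Q = 545.
With Q = [Mn²⁺]·[Cu⁺]^2/[Cu²⁺]^2 and the known concentrations, [Cu²⁺]^2 in the denominator gives [Cu²⁺] = 0.014 M.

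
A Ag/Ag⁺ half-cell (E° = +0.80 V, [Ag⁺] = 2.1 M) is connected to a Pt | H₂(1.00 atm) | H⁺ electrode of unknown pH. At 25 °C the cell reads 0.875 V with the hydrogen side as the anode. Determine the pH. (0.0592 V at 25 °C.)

pH = 0.94

E°_cell = 0.80 V and n = 2.
log Q = n(E° − E)/0.0592 = 2×(0.80 − 0.875)/0.0592 = -2.534.
With Q = [H⁺]^2 / ([Ag⁺]^2·P(H₂)), solving for [H⁺] gives log[H⁺] = -0.945, so pH = 0.94.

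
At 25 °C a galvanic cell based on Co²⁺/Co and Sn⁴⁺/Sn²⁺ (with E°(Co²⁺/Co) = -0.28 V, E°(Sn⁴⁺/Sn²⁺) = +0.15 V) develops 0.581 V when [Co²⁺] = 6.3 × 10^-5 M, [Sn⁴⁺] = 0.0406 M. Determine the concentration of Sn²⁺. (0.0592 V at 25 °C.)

From the Nernst equation, log Q = n(E° − E)/0.0592 = 2(0.43 − 0.581)/0.0592 = -5.101, so Q = 7.92 × 10^-6.
With Q = [Co²⁺]·[Sn²⁺]/[Sn⁴⁺] and the known concentrations, [Sn²⁺] in the numerator gives [Sn²⁺] = 0.0051 M.

0.0051 M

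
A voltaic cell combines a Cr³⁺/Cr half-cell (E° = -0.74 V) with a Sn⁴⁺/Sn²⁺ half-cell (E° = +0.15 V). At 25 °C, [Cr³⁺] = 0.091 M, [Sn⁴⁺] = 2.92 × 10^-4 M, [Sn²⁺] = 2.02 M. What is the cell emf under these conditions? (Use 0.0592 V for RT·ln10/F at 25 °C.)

The Sn⁴⁺/Sn²⁺ couple has the higher reduction potential and acts as the cathode, so E°_cell = +0.15 − (-0.74) = 0.89 V.
Balancing electrons gives n = 6; the reaction quotient is Q = [Cr³⁺]^2·[Sn²⁺]^3/[Sn⁴⁺]^3 = 2.74 × 10^9.
At 25 °C, E = E° − (0.0592/n) log Q = 0.89 − (0.0592/6)(9.438) = 0.890 − 0.093 = 0.797 V.

0.797 V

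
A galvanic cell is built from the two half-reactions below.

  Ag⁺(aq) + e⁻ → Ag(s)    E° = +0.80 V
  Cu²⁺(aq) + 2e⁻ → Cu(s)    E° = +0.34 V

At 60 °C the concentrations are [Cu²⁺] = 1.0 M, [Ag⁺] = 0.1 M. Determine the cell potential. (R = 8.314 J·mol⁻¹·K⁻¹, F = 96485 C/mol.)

The Ag⁺/Ag couple has the higher reduction potential and acts as the cathode, so E°_cell = +0.80 − (+0.34) = 0.46 V.
Balancing electrons gives n = 2; the reaction quotient is Q = [Cu²⁺]/[Ag⁺]^2 = 100.
E = E° − (RT/nF) ln Q = 0.46 − (8.314×333)/(2×96485) × (4.605) = 0.460 − 0.066 = 0.394 V.

0.394 V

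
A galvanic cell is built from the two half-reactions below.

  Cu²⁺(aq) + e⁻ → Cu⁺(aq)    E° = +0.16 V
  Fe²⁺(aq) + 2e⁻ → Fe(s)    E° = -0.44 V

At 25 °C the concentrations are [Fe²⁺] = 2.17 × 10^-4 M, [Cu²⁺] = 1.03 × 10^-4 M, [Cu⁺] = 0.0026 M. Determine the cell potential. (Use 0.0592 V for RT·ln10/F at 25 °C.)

The Cu²⁺/Cu⁺ couple has the higher reduction potential and acts as the cathode, so E°_cell = +0.16 − (-0.44) = 0.60 V.
Balancing electrons gives n = 2; the reaction quotient is Q = [Fe²⁺]·[Cu⁺]^2/[Cu²⁺]^2 = 0.138.
At 25 °C, E = E° − (0.0592/n) log Q = 0.60 − (0.0592/2)(-0.859) = 0.600 + 0.025 = 0.625 V.

0.625 V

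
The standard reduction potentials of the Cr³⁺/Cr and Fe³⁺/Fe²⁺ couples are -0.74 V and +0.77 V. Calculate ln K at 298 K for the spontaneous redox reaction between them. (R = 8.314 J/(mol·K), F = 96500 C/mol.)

ln K = 176.4

E°_cell = +0.77 − (-0.74) = 1.51 V, with n = 3 electrons transferred.
At equilibrium E = 0, so the Nernst equation gives ln K = nFE°/RT = (3)(96500)(1.51)/((8.314)(298)) = 176.44.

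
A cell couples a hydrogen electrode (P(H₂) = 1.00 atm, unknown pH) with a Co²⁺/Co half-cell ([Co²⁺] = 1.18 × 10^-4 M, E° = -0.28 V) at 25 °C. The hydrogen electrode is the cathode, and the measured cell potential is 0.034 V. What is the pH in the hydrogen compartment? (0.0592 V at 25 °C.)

E°_cell = 0.28 V and n = 2.
log Q = n(E° − E)/0.0592 = 2×(0.28 − 0.034)/0.0592 = 8.311.
With Q = [Co²⁺]·P(H₂) / [H⁺]^2, solving for [H⁺] gives log[H⁺] = -6.119, so pH = 6.12.

pH = 6.12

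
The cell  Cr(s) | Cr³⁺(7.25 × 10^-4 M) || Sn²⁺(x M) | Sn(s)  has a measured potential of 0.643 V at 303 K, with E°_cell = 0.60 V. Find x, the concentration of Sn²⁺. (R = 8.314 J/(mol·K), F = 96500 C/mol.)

From the Nernst equation, ln Q = nF(E° − E)/RT = 6×96500×(0.60 − 0.643)/(8.314×303) = -9.883, so Q = 5.1 × 10^-5.
With Q = [Cr³⁺]^2/[Sn²⁺]^3 and the known concentrations, [Sn²⁺]^3 in the denominator gives [Sn²⁺] = 0.22 M.

0.22 M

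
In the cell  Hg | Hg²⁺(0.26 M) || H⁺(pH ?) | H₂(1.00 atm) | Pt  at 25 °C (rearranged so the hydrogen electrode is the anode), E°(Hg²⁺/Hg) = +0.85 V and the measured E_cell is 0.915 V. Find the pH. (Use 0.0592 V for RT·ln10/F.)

E°_cell = 0.85 V and n = 2.
log Q = n(E° − E)/0.0592 = 2×(0.85 − 0.915)/0.0592 = -2.196.
With Q = [H⁺]^2 / ([Hg²⁺]·P(H₂)), solving for [H⁺] gives log[H⁺] = -1.390, so pH = 1.39.

pH = 1.39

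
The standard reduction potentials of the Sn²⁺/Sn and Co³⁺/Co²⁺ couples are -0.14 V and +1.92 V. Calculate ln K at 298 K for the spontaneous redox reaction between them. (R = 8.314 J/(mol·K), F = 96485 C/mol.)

ln K = 160.4

E°_cell = +1.92 − (-0.14) = 2.06 V, with n = 2 electrons transferred.
At equilibrium E = 0, so the Nernst equation gives ln K = nFE°/RT = (2)(96485)(2.06)/((8.314)(298)) = 160.45.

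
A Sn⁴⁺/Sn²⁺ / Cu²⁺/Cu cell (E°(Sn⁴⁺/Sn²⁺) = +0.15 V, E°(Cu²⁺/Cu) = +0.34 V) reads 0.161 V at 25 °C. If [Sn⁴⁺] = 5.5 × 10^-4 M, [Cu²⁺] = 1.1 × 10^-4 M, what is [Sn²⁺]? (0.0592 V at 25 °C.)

0.52 M

From the Nernst equation, log Q = n(E° − E)/0.0592 = 2(0.19 − 0.161)/0.0592 = 0.980, so Q = 9.54.
With Q = [Sn⁴⁺]/([Sn²⁺]·[Cu²⁺]) and the known concentrations, [Sn²⁺] in the denominator gives [Sn²⁺] = 0.52 M.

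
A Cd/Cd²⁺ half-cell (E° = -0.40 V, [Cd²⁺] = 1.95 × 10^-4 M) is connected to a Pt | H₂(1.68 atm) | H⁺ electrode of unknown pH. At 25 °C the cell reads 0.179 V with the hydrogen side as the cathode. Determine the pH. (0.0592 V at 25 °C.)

E°_cell = 0.40 V and n = 2.
log Q = n(E° − E)/0.0592 = 2×(0.40 − 0.179)/0.0592 = 7.466.
With Q = [Cd²⁺]·P(H₂) / [H⁺]^2, solving for [H⁺] gives log[H⁺] = -5.475, so pH = 5.48.

pH = 5.48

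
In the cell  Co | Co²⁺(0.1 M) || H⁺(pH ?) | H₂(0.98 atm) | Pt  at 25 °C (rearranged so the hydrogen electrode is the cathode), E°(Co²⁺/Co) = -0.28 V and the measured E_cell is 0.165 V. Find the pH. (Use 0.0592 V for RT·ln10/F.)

E°_cell = 0.28 V and n = 2.
log Q = n(E° − E)/0.0592 = 2×(0.28 − 0.165)/0.0592 = 3.885.
With Q = [Co²⁺]·P(H₂) / [H⁺]^2, solving for [H⁺] gives log[H⁺] = -2.447, so pH = 2.45.

pH = 2.45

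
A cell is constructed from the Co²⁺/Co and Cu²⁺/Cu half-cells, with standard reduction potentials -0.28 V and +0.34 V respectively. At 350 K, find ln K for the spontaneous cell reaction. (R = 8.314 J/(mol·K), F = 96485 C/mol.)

ln K = 41.1

E°_cell = +0.34 − (-0.28) = 0.62 V, with n = 2 electrons transferred.
At equilibrium E = 0, so the Nernst equation gives ln K = nFE°/RT = (2)(96485)(0.62)/((8.314)(350)) = 41.12.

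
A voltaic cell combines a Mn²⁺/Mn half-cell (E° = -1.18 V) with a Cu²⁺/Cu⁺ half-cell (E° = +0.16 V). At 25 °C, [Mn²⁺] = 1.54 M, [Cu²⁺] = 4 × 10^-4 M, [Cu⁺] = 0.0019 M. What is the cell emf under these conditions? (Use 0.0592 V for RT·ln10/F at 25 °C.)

The Cu²⁺/Cu⁺ couple has the higher reduction potential and acts as the cathode, so E°_cell = +0.16 − (-1.18) = 1.34 V.
Balancing electrons gives n = 2; the reaction quotient is Q = [Mn²⁺]·[Cu⁺]^2/[Cu²⁺]^2 = 34.7.
At 25 °C, E = E° − (0.0592/n) log Q = 1.34 − (0.0592/2)(1.541) = 1.340 − 0.046 = 1.294 V.

1.29 V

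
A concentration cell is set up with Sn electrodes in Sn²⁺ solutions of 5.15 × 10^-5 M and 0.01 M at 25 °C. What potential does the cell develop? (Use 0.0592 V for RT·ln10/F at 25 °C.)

0.068 V

Both half-cells are Sn²⁺/Sn, so E°_cell = 0. The concentrated side is the cathode; the cell reaction moves Sn²⁺ from high to low concentration with n = 2.
Q = [Sn²⁺]_dilute/[Sn²⁺]_conc = 5.15 × 10^-5/0.01 = 0.00515.
E = 0 − (0.0592/2) log Q = −(0.0592/2)(-2.288) = 0.0677 V.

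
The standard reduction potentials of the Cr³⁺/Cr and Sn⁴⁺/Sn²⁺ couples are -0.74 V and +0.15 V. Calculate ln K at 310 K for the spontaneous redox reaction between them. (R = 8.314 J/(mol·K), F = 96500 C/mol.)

ln K = 199.9

E°_cell = +0.15 − (-0.74) = 0.89 V, with n = 6 electrons transferred.
At equilibrium E = 0, so the Nernst equation gives ln K = nFE°/RT = (6)(96500)(0.89)/((8.314)(310)) = 199.94.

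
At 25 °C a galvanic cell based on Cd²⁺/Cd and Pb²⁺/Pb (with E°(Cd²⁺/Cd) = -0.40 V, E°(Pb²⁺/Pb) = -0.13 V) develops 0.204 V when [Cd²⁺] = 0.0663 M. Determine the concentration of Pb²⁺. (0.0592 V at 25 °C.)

3.9 × 10^-4 M

From the Nernst equation, log Q = n(E° − E)/0.0592 = 2(0.27 − 0.204)/0.0592 = 2.230, so Q = 170.
With Q = [Cd²⁺]/[Pb²⁺] and the known concentrations, [Pb²⁺] in the denominator gives [Pb²⁺] = 3.9 × 10^-4 M.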